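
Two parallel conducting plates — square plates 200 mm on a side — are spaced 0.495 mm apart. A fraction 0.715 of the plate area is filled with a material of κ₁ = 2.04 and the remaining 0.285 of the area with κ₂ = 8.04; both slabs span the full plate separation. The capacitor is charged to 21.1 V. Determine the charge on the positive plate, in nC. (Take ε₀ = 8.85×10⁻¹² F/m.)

Q ≈ 56.6 nC

A = (200 mm)² = 4.00×10⁻² m².
Side-by-side slabs ⇒ two capacitors in parallel, each spanning the full gap.
C₁ = κ₁ε₀A₁/d = 2.04 × 8.85×10⁻¹² × 2.86×10⁻² / 4.95×10⁻⁴ = 1.04×10⁻⁹ F.
C₂ = κ₂ε₀A₂/d = 8.04 × 8.85×10⁻¹² × 1.14×10⁻² / 4.95×10⁻⁴ = 1.64×10⁻⁹ F.
C = C₁ + C₂ = 2.68×10⁻⁹ F.
Q = CV = 2.68×10⁻⁹ × 21.1 = 5.66×10⁻⁸ C.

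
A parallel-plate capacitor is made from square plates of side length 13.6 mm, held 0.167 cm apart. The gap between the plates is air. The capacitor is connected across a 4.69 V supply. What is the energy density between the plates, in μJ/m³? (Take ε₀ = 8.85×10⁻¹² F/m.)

E = V/d = 4.69 / 1.67×10⁻³ = 2.81×10³ V/m.
u = ½ε₀E² = ½ × 8.85×10⁻¹² × (2.81×10³)² = 3.49×10⁻⁵ J/m³.

34.9 μJ/m³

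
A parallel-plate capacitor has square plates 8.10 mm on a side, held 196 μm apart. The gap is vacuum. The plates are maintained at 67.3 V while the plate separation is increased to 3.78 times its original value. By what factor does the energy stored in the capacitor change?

Battery connected ⇒ V is held fixed.
C₂ = 0.265 C₁ and U = ½CV², so U₂/U₁ = C₂/C₁ = 0.265.

U₂/U₁ ≈ 0.265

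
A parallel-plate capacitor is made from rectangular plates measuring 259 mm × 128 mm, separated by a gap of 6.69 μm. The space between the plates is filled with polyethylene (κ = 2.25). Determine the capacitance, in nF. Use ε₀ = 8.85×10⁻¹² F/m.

A = 259 × 128 mm² = 3.32×10⁻² m².
C = κε₀A/d = 2.25 × 8.85×10⁻¹² × 3.32×10⁻² / 6.69×10⁻⁶ = 9.87×10⁻⁸ F.

98.7 nF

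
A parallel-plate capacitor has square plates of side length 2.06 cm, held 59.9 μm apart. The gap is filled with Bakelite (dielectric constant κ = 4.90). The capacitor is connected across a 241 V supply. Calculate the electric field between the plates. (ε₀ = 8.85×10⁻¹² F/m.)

E ≈ 4.02 MV/m

E = V/d = 241 / 5.99×10⁻⁵ = 4.02×10⁶ V/m.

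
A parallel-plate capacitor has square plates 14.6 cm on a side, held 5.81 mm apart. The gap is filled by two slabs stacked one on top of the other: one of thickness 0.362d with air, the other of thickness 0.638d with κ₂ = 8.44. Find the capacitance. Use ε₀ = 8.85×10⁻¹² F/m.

A = (14.6 cm)² = 2.13×10⁻² m².
Stacked slabs ⇒ two capacitors in series, each with the full plate area.
C₁ = κ₁ε₀A/d₁ = 1.00 × 8.85×10⁻¹² × 2.13×10⁻² / 2.10×10⁻³ = 8.97×10⁻¹¹ F.
C₂ = κ₂ε₀A/d₂ = 8.44 × 8.85×10⁻¹² × 2.13×10⁻² / 3.71×10⁻³ = 4.30×10⁻¹⁰ F.
C = (1/C₁ + 1/C₂)⁻¹ = 7.42×10⁻¹¹ F.

C ≈ 74.2 pF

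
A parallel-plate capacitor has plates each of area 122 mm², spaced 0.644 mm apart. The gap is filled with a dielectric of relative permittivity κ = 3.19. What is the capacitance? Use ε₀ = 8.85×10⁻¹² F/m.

A = 122 mm² = 1.22×10⁻⁴ m².
C = κε₀A/d = 3.19 × 8.85×10⁻¹² × 1.22×10⁻⁴ / 6.44×10⁻⁴ = 5.35×10⁻¹² F.

5.35 pF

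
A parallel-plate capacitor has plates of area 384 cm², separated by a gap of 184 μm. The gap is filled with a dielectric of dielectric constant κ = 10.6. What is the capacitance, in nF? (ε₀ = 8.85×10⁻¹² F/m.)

19.6 nF

A = 384 cm² = 3.84×10⁻² m².
C = κε₀A/d = 10.6 × 8.85×10⁻¹² × 3.84×10⁻² / 1.84×10⁻⁴ = 1.96×10⁻⁸ F.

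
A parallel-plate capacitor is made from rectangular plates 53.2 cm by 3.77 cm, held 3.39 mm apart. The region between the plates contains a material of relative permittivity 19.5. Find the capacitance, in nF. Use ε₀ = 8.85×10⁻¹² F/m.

A = 53.2 × 3.77 cm² = 2.01×10⁻² m².
C = κε₀A/d = 19.5 × 8.85×10⁻¹² × 2.01×10⁻² / 3.39×10⁻³ = 1.02×10⁻⁹ F.

C ≈ 1.02 nF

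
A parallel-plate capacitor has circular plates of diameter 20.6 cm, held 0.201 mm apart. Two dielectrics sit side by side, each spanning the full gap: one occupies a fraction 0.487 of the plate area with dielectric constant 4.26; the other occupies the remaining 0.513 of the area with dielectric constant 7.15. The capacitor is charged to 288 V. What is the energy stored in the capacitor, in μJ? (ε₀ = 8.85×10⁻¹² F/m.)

349 μJ

A = π(20.6/2 cm)² = 3.33×10⁻² m².
Side-by-side slabs ⇒ two capacitors in parallel, each spanning the full gap.
C₁ = κ₁ε₀A₁/d = 4.26 × 8.85×10⁻¹² × 1.62×10⁻² / 2.01×10⁻⁴ = 3.04×10⁻⁹ F.
C₂ = κ₂ε₀A₂/d = 7.15 × 8.85×10⁻¹² × 1.71×10⁻² / 2.01×10⁻⁴ = 5.38×10⁻⁹ F.
C = C₁ + C₂ = 8.43×10⁻⁹ F.
U = ½CV² = ½ × 8.43×10⁻⁹ × (288)² = 3.49×10⁻⁴ J.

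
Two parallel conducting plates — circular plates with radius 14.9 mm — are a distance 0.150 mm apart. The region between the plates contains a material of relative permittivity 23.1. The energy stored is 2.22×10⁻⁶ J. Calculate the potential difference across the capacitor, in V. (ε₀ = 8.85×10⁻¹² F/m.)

V ≈ 68.3 V

A = π(14.9 mm)² = 6.97×10⁻⁴ m².
C = κε₀A/d = 23.1 × 8.85×10⁻¹² × 6.97×10⁻⁴ / 1.50×10⁻⁴ = 9.51×10⁻¹⁰ F.
V = √(2U/C) = √(2 × 2.22×10⁻⁶ / 9.51×10⁻¹⁰) = 68.3 V.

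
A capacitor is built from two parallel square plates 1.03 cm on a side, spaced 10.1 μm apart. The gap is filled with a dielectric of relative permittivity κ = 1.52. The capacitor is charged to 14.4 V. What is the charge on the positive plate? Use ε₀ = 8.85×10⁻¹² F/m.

Q ≈ 2.03 nC

A = (1.03 cm)² = 1.06×10⁻⁴ m².
C = κε₀A/d = 1.52 × 8.85×10⁻¹² × 1.06×10⁻⁴ / 1.01×10⁻⁵ = 1.41×10⁻¹⁰ F.
Q = CV = 1.41×10⁻¹⁰ × 14.4 = 2.03×10⁻⁹ C.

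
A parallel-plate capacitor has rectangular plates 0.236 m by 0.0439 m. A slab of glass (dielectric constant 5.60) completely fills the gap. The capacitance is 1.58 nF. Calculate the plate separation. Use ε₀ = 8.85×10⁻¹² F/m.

A = 0.236 × 0.0439 m² = 1.04×10⁻² m².
d = κε₀A/C = 5.60 × 8.85×10⁻¹² × 1.04×10⁻² / 1.58×10⁻⁹ = 3.25×10⁻⁴ m.

d ≈ 325 μm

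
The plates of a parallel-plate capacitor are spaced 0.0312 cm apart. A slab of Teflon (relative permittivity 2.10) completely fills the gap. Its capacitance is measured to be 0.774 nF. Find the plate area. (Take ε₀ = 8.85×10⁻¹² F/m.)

A ≈ 130 cm²

A = Cd/(κε₀) = 7.74×10⁻¹⁰ × 3.12×10⁻⁴ / (2.10 × 8.85×10⁻¹²) = 1.30×10⁻² m².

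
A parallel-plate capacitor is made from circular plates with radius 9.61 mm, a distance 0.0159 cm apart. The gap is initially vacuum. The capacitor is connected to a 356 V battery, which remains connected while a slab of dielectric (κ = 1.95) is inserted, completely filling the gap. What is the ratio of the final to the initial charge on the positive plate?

Battery connected ⇒ V is held fixed.
C₂ = 1.95 C₁ and Q = CV, so Q₂/Q₁ = C₂/C₁ = 1.95.

Q₂/Q₁ ≈ 1.95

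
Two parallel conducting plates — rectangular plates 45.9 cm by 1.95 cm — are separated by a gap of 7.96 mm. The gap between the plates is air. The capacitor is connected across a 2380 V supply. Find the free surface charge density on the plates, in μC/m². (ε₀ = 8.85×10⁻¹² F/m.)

A = 45.9 × 1.95 cm² = 8.95×10⁻³ m².
C = ε₀A/d = 8.85×10⁻¹² × 8.95×10⁻³ / 7.96×10⁻³ = 9.95×10⁻¹² F.
σ = Q/A = CV/A = 9.95×10⁻¹² × 2380 / 8.95×10⁻³ = 2.65×10⁻⁶ C/m².

σ ≈ 2.65 μC/m²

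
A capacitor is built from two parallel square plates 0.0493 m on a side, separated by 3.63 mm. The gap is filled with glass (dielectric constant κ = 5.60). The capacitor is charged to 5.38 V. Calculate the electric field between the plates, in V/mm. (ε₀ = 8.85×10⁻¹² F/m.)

1.48 V/mm

E = V/d = 5.38 / 3.63×10⁻³ = 1.48×10³ V/m.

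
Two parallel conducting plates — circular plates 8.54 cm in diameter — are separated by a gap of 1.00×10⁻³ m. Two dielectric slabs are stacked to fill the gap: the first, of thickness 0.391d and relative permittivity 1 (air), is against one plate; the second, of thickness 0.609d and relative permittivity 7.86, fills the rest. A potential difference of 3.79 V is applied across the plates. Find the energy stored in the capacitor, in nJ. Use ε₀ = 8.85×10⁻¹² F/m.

U ≈ 0.777 nJ

A = π(8.54/2 cm)² = 5.73×10⁻³ m².
Stacked slabs ⇒ two capacitors in series, each with the full plate area.
C₁ = κ₁ε₀A/d₁ = 1.00 × 8.85×10⁻¹² × 5.73×10⁻³ / 3.91×10⁻⁴ = 1.30×10⁻¹⁰ F.
C₂ = κ₂ε₀A/d₂ = 7.86 × 8.85×10⁻¹² × 5.73×10⁻³ / 6.09×10⁻⁴ = 6.54×10⁻¹⁰ F.
C = (1/C₁ + 1/C₂)⁻¹ = 1.08×10⁻¹⁰ F.
U = ½CV² = ½ × 1.08×10⁻¹⁰ × (3.79)² = 7.77×10⁻¹⁰ J.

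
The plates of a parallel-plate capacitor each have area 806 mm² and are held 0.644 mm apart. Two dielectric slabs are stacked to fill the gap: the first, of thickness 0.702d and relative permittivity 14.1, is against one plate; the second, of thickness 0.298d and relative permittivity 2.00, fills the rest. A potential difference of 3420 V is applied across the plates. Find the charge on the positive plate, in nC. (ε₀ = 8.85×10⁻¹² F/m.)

191 nC

A = 806 mm² = 8.06×10⁻⁴ m².
Stacked slabs ⇒ two capacitors in series, each with the full plate area.
C₁ = κ₁ε₀A/d₁ = 14.1 × 8.85×10⁻¹² × 8.06×10⁻⁴ / 4.52×10⁻⁴ = 2.22×10⁻¹⁰ F.
C₂ = κ₂ε₀A/d₂ = 2.00 × 8.85×10⁻¹² × 8.06×10⁻⁴ / 1.92×10⁻⁴ = 7.43×10⁻¹¹ F.
C = (1/C₁ + 1/C₂)⁻¹ = 5.57×10⁻¹¹ F.
Q = CV = 5.57×10⁻¹¹ × 3420 = 1.91×10⁻⁷ C.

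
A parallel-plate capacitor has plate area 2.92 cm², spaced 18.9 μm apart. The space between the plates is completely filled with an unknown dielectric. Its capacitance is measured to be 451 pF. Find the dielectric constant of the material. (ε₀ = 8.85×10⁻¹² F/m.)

A = 2.92 cm² = 2.92×10⁻⁴ m².
κ = Cd/(ε₀A) = 4.51×10⁻¹⁰ × 1.89×10⁻⁵ / (8.85×10⁻¹² × 2.92×10⁻⁴) = 3.30.

κ ≈ 3.30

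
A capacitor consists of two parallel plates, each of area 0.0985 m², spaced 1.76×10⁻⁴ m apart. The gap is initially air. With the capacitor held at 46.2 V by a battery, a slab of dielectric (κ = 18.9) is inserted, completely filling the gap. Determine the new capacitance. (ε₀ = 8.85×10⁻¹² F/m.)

C ≈ 93.6 nF

Initially C₁ = ε₀A/d = 8.85×10⁻¹² × 9.85×10⁻² / 1.76×10⁻⁴ = 4.95×10⁻⁹ F.
C = κε₀A/d scales with κ, so C₂/C₁ = κ = 18.9.
C₂ = 18.9 × 4.95×10⁻⁹ = 9.36×10⁻⁸ F.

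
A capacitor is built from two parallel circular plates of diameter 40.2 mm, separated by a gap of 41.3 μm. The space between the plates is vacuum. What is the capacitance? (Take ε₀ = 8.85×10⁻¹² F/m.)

A = π(40.2/2 mm)² = 1.27×10⁻³ m².
C = ε₀A/d = 8.85×10⁻¹² × 1.27×10⁻³ / 4.13×10⁻⁵ = 2.72×10⁻¹⁰ F.

272 pF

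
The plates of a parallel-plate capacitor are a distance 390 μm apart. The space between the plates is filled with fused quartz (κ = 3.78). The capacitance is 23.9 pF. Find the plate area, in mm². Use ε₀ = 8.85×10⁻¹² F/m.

279 mm²

A = Cd/(κε₀) = 2.39×10⁻¹¹ × 3.90×10⁻⁴ / (3.78 × 8.85×10⁻¹²) = 2.79×10⁻⁴ m².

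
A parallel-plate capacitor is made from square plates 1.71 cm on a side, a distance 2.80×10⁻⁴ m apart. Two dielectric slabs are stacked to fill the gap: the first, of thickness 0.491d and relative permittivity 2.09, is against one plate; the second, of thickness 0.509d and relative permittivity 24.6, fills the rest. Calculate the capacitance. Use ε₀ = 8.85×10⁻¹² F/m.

A = (1.71 cm)² = 2.92×10⁻⁴ m².
Stacked slabs ⇒ two capacitors in series, each with the full plate area.
C₁ = κ₁ε₀A/d₁ = 2.09 × 8.85×10⁻¹² × 2.92×10⁻⁴ / 1.37×10⁻⁴ = 3.93×10⁻¹¹ F.
C₂ = κ₂ε₀A/d₂ = 24.6 × 8.85×10⁻¹² × 2.92×10⁻⁴ / 1.43×10⁻⁴ = 4.47×10⁻¹⁰ F.
C = (1/C₁ + 1/C₂)⁻¹ = 3.62×10⁻¹¹ F.

C ≈ 36.2 pF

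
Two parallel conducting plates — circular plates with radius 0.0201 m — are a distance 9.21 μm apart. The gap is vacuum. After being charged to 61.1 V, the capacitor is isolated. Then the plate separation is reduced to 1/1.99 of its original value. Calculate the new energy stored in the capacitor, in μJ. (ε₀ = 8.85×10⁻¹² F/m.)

1.14 μJ

A = π(0.0201 m)² = 1.27×10⁻³ m².
Initially C₁ = ε₀A/d = 8.85×10⁻¹² × 1.27×10⁻³ / 9.21×10⁻⁶ = 1.22×10⁻⁹ F.
U₁ = 2.28×10⁻⁶ J.
Isolated ⇒ Q is held fixed. C₂ = 1.99 C₁ and U = Q²/(2C), so U₂/U₁ = C₁/C₂ = 0.503.
U₂ = 0.503 × 2.28×10⁻⁶ = 1.14×10⁻⁶ J.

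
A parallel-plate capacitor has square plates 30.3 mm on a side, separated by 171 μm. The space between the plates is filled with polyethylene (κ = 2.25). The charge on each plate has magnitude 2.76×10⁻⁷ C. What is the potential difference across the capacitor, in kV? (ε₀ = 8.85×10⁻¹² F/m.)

A = (30.3 mm)² = 9.18×10⁻⁴ m².
C = κε₀A/d = 2.25 × 8.85×10⁻¹² × 9.18×10⁻⁴ / 1.71×10⁻⁴ = 1.07×10⁻¹⁰ F.
V = Q/C = 2.76×10⁻⁷ / 1.07×10⁻¹⁰ = 2.58×10³ V.

V ≈ 2.58 kV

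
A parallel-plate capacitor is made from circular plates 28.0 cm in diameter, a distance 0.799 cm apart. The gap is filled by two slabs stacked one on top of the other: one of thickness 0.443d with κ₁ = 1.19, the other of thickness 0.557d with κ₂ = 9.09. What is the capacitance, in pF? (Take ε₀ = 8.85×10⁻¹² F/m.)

157 pF

A = π(28.0/2 cm)² = 6.16×10⁻² m².
Stacked slabs ⇒ two capacitors in series, each with the full plate area.
C₁ = κ₁ε₀A/d₁ = 1.19 × 8.85×10⁻¹² × 6.16×10⁻² / 3.54×10⁻³ = 1.83×10⁻¹⁰ F.
C₂ = κ₂ε₀A/d₂ = 9.09 × 8.85×10⁻¹² × 6.16×10⁻² / 4.45×10⁻³ = 1.11×10⁻⁹ F.
C = (1/C₁ + 1/C₂)⁻¹ = 1.57×10⁻¹⁰ F.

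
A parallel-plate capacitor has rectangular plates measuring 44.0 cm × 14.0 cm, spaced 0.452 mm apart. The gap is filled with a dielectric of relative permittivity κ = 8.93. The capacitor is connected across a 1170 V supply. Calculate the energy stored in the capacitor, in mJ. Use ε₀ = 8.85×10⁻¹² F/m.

U ≈ 7.37 mJ

A = 44.0 × 14.0 cm² = 6.16×10⁻² m².
C = κε₀A/d = 8.93 × 8.85×10⁻¹² × 6.16×10⁻² / 4.52×10⁻⁴ = 1.08×10⁻⁸ F.
U = ½CV² = ½ × 1.08×10⁻⁸ × (1170)² = 7.37×10⁻³ J.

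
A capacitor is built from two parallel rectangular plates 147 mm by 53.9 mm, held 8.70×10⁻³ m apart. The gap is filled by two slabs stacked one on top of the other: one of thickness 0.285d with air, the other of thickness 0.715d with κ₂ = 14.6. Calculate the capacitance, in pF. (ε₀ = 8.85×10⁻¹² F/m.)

24.1 pF

A = 147 × 53.9 mm² = 7.92×10⁻³ m².
Stacked slabs ⇒ two capacitors in series, each with the full plate area.
C₁ = κ₁ε₀A/d₁ = 1.00 × 8.85×10⁻¹² × 7.92×10⁻³ / 2.48×10⁻³ = 2.83×10⁻¹¹ F.
C₂ = κ₂ε₀A/d₂ = 14.6 × 8.85×10⁻¹² × 7.92×10⁻³ / 6.22×10⁻³ = 1.65×10⁻¹⁰ F.
C = (1/C₁ + 1/C₂)⁻¹ = 2.41×10⁻¹¹ F.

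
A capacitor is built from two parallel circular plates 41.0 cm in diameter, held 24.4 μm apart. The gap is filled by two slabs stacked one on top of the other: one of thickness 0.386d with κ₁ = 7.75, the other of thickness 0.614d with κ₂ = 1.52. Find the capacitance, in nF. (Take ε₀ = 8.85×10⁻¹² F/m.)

106 nF

A = π(41.0/2 cm)² = 0.132 m².
Stacked slabs ⇒ two capacitors in series, each with the full plate area.
C₁ = κ₁ε₀A/d₁ = 7.75 × 8.85×10⁻¹² × 0.132 / 9.42×10⁻⁶ = 9.61×10⁻⁷ F.
C₂ = κ₂ε₀A/d₂ = 1.52 × 8.85×10⁻¹² × 0.132 / 1.50×10⁻⁵ = 1.19×10⁻⁷ F.
C = (1/C₁ + 1/C₂)⁻¹ = 1.06×10⁻⁷ F.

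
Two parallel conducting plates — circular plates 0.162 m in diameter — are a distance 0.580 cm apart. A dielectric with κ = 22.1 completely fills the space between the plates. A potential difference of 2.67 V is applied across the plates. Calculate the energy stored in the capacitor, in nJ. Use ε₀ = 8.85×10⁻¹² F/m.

2.48 nJ

A = π(0.162/2 m)² = 2.06×10⁻² m².
C = κε₀A/d = 22.1 × 8.85×10⁻¹² × 2.06×10⁻² / 5.80×10⁻³ = 6.95×10⁻¹⁰ F.
U = ½CV² = ½ × 6.95×10⁻¹⁰ × (2.67)² = 2.48×10⁻⁹ J.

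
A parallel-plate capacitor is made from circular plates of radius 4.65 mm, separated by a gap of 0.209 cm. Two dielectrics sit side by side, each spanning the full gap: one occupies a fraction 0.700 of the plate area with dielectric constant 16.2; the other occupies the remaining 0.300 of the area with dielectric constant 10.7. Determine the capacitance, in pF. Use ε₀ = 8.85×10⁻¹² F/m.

A = π(4.65 mm)² = 6.79×10⁻⁵ m².
Side-by-side slabs ⇒ two capacitors in parallel, each spanning the full gap.
C₁ = κ₁ε₀A₁/d = 16.2 × 8.85×10⁻¹² × 4.76×10⁻⁵ / 2.09×10⁻³ = 3.26×10⁻¹² F.
C₂ = κ₂ε₀A₂/d = 10.7 × 8.85×10⁻¹² × 2.04×10⁻⁵ / 2.09×10⁻³ = 9.23×10⁻¹³ F.
C = C₁ + C₂ = 4.19×10⁻¹² F.

4.19 pF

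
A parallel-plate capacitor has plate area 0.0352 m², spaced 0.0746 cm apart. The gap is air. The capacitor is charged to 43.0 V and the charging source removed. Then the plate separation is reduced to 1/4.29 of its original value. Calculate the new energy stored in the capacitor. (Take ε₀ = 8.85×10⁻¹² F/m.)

Initially C₁ = ε₀A/d = 8.85×10⁻¹² × 3.52×10⁻² / 7.46×10⁻⁴ = 4.18×10⁻¹⁰ F.
U₁ = 3.86×10⁻⁷ J.
Isolated ⇒ Q is held fixed. C₂ = 4.29 C₁ and U = Q²/(2C), so U₂/U₁ = C₁/C₂ = 0.233.
U₂ = 0.233 × 3.86×10⁻⁷ = 9.00×10⁻⁸ J.

U ≈ 90.0 nJ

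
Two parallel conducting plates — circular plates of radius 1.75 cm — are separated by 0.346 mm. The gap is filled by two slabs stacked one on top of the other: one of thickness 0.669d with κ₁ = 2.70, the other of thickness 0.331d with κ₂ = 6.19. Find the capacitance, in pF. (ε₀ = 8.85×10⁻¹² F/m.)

81.7 pF

A = π(1.75 cm)² = 9.62×10⁻⁴ m².
Stacked slabs ⇒ two capacitors in series, each with the full plate area.
C₁ = κ₁ε₀A/d₁ = 2.70 × 8.85×10⁻¹² × 9.62×10⁻⁴ / 2.31×10⁻⁴ = 9.93×10⁻¹¹ F.
C₂ = κ₂ε₀A/d₂ = 6.19 × 8.85×10⁻¹² × 9.62×10⁻⁴ / 1.15×10⁻⁴ = 4.60×10⁻¹⁰ F.
C = (1/C₁ + 1/C₂)⁻¹ = 8.17×10⁻¹¹ F.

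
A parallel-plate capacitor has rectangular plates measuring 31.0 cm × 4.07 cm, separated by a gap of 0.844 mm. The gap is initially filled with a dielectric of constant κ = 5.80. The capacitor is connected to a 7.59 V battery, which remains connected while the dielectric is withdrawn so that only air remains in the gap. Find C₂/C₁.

C₂/C₁ ≈ 0.172

C = κε₀A/d scales with κ, so C₂/C₁ = 1/κ = 1/5.80 = 0.172.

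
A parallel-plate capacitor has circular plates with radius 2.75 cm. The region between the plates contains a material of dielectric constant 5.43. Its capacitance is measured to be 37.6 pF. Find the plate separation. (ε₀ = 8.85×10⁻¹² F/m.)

d ≈ 3.04 mm

A = π(2.75 cm)² = 2.38×10⁻³ m².
d = κε₀A/C = 5.43 × 8.85×10⁻¹² × 2.38×10⁻³ / 3.76×10⁻¹¹ = 3.04×10⁻³ m.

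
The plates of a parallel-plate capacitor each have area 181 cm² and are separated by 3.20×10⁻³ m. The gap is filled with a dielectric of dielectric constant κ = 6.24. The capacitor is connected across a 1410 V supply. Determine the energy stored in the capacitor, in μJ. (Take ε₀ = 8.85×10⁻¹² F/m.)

311 μJ

A = 181 cm² = 1.81×10⁻² m².
C = κε₀A/d = 6.24 × 8.85×10⁻¹² × 1.81×10⁻² / 3.20×10⁻³ = 3.12×10⁻¹⁰ F.
U = ½CV² = ½ × 3.12×10⁻¹⁰ × (1410)² = 3.11×10⁻⁴ J.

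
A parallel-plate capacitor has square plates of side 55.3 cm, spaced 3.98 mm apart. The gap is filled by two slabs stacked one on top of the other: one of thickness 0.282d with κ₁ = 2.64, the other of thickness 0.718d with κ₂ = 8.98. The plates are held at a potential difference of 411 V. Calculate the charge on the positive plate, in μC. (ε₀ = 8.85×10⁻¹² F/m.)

A = (55.3 cm)² = 0.306 m².
Stacked slabs ⇒ two capacitors in series, each with the full plate area.
C₁ = κ₁ε₀A/d₁ = 2.64 × 8.85×10⁻¹² × 0.306 / 1.12×10⁻³ = 6.37×10⁻⁹ F.
C₂ = κ₂ε₀A/d₂ = 8.98 × 8.85×10⁻¹² × 0.306 / 2.86×10⁻³ = 8.50×10⁻⁹ F.
C = (1/C₁ + 1/C₂)⁻¹ = 3.64×10⁻⁹ F.
Q = CV = 3.64×10⁻⁹ × 411 = 1.50×10⁻⁶ C.

1.50 μC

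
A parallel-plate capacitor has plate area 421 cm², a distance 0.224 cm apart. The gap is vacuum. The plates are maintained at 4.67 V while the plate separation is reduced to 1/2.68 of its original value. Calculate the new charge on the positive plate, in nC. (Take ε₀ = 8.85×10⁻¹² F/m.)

A = 421 cm² = 4.21×10⁻² m².
Initially C₁ = ε₀A/d = 8.85×10⁻¹² × 4.21×10⁻² / 2.24×10⁻³ = 1.66×10⁻¹⁰ F.
Q₁ = 7.77×10⁻¹⁰ C.
Battery connected ⇒ V is held fixed. C₂ = 2.68 C₁ and Q = CV, so Q₂/Q₁ = C₂/C₁ = 2.68.
Q₂ = 2.68 × 7.77×10⁻¹⁰ = 2.08×10⁻⁹ C.

2.08 nC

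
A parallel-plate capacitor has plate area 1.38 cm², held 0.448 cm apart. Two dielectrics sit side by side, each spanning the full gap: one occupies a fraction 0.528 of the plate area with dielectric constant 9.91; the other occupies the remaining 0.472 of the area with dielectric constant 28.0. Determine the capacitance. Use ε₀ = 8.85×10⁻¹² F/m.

C ≈ 5.03 pF

A = 1.38 cm² = 1.38×10⁻⁴ m².
Side-by-side slabs ⇒ two capacitors in parallel, each spanning the full gap.
C₁ = κ₁ε₀A₁/d = 9.91 × 8.85×10⁻¹² × 7.29×10⁻⁵ / 4.48×10⁻³ = 1.43×10⁻¹² F.
C₂ = κ₂ε₀A₂/d = 28.0 × 8.85×10⁻¹² × 6.51×10⁻⁵ / 4.48×10⁻³ = 3.60×10⁻¹² F.
C = C₁ + C₂ = 5.03×10⁻¹² F.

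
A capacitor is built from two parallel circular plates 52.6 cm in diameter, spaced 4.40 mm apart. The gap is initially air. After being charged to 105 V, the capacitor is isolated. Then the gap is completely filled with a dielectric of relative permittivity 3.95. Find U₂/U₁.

Isolated ⇒ Q is held fixed.
C₂ = 3.95 C₁ and U = Q²/(2C), so U₂/U₁ = C₁/C₂ = 0.253.

U₂/U₁ ≈ 0.253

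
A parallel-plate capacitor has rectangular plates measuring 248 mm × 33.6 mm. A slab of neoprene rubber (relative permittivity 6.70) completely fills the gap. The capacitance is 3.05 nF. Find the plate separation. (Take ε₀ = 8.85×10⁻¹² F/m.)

d ≈ 162 μm

A = 248 × 33.6 mm² = 8.33×10⁻³ m².
d = κε₀A/C = 6.70 × 8.85×10⁻¹² × 8.33×10⁻³ / 3.05×10⁻⁹ = 1.62×10⁻⁴ m.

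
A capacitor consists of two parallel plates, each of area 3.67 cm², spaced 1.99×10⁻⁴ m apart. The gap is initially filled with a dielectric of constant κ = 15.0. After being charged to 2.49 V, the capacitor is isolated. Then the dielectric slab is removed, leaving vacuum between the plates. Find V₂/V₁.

V₂/V₁ ≈ 15.0

Isolated ⇒ Q is held fixed.
C₂ = 0.0667 C₁ and V = Q/C, so V₂/V₁ = C₁/C₂ = 15.0.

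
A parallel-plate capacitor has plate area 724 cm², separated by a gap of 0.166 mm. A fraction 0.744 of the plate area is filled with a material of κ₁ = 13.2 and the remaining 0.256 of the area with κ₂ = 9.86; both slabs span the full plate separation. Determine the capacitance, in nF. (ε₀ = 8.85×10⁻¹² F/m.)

A = 724 cm² = 7.24×10⁻² m².
Side-by-side slabs ⇒ two capacitors in parallel, each spanning the full gap.
C₁ = κ₁ε₀A₁/d = 13.2 × 8.85×10⁻¹² × 5.39×10⁻² / 1.66×10⁻⁴ = 3.79×10⁻⁸ F.
C₂ = κ₂ε₀A₂/d = 9.86 × 8.85×10⁻¹² × 1.85×10⁻² / 1.66×10⁻⁴ = 9.74×10⁻⁹ F.
C = C₁ + C₂ = 4.77×10⁻⁸ F.

C ≈ 47.7 nF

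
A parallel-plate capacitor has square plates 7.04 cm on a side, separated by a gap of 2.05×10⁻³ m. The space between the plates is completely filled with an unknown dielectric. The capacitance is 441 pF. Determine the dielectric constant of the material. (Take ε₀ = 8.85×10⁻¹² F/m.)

A = (7.04 cm)² = 4.96×10⁻³ m².
κ = Cd/(ε₀A) = 4.41×10⁻¹⁰ × 2.05×10⁻³ / (8.85×10⁻¹² × 4.96×10⁻³) = 20.6.

κ ≈ 20.6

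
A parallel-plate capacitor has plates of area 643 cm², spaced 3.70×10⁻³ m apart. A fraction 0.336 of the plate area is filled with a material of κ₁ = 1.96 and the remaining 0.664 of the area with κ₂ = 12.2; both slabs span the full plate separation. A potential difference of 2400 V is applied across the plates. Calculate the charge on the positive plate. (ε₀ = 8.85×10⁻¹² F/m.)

Q ≈ 3.23 μC

A = 643 cm² = 6.43×10⁻² m².
Side-by-side slabs ⇒ two capacitors in parallel, each spanning the full gap.
C₁ = κ₁ε₀A₁/d = 1.96 × 8.85×10⁻¹² × 2.16×10⁻² / 3.70×10⁻³ = 1.01×10⁻¹⁰ F.
C₂ = κ₂ε₀A₂/d = 12.2 × 8.85×10⁻¹² × 4.27×10⁻² / 3.70×10⁻³ = 1.25×10⁻⁹ F.
C = C₁ + C₂ = 1.35×10⁻⁹ F.
Q = CV = 1.35×10⁻⁹ × 2400 = 3.23×10⁻⁶ C.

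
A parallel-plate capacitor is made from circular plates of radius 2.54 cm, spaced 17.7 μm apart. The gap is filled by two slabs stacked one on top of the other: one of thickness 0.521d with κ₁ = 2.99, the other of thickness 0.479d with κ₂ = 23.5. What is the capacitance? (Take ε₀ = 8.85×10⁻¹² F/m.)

C ≈ 5.21 nF

A = π(2.54 cm)² = 2.03×10⁻³ m².
Stacked slabs ⇒ two capacitors in series, each with the full plate area.
C₁ = κ₁ε₀A/d₁ = 2.99 × 8.85×10⁻¹² × 2.03×10⁻³ / 9.22×10⁻⁶ = 5.82×10⁻⁹ F.
C₂ = κ₂ε₀A/d₂ = 23.5 × 8.85×10⁻¹² × 2.03×10⁻³ / 8.48×10⁻⁶ = 4.97×10⁻⁸ F.
C = (1/C₁ + 1/C₂)⁻¹ = 5.21×10⁻⁹ F.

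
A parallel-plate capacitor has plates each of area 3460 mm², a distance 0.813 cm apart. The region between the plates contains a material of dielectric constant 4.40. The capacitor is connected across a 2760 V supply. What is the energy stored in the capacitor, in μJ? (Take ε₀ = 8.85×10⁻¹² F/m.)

63.1 μJ

A = 3460 mm² = 3.46×10⁻³ m².
C = κε₀A/d = 4.40 × 8.85×10⁻¹² × 3.46×10⁻³ / 8.13×10⁻³ = 1.66×10⁻¹¹ F.
U = ½CV² = ½ × 1.66×10⁻¹¹ × (2760)² = 6.31×10⁻⁵ J.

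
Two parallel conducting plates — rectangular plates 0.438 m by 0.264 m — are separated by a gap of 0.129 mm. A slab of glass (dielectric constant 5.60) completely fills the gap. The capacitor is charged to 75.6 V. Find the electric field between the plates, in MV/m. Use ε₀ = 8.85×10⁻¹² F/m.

E = V/d = 75.6 / 1.29×10⁻⁴ = 5.86×10⁵ V/m.

E ≈ 0.586 MV/m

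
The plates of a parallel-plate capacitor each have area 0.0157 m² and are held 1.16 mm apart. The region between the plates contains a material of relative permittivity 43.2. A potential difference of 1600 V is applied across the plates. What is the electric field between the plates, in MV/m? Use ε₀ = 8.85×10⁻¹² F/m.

E = V/d = 1600 / 1.16×10⁻³ = 1.38×10⁶ V/m.

1.38 MV/m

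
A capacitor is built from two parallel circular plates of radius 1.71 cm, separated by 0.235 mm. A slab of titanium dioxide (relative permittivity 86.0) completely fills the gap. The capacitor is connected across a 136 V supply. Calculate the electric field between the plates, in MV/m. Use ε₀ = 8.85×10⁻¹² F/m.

E ≈ 0.579 MV/m

E = V/d = 136 / 2.35×10⁻⁴ = 5.79×10⁵ V/m.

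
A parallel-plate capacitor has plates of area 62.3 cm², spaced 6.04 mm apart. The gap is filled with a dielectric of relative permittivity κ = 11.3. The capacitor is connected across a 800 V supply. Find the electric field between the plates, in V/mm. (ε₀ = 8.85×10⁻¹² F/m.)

E = V/d = 800 / 6.04×10⁻³ = 1.32×10⁵ V/m.

E ≈ 132 V/mm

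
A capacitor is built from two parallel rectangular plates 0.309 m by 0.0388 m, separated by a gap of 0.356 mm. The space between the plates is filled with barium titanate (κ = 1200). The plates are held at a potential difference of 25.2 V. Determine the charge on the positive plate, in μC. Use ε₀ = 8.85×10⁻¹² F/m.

A = 0.309 × 0.0388 m² = 1.20×10⁻² m².
C = κε₀A/d = 1200 × 8.85×10⁻¹² × 1.20×10⁻² / 3.56×10⁻⁴ = 3.58×10⁻⁷ F.
Q = CV = 3.58×10⁻⁷ × 25.2 = 9.01×10⁻⁶ C.

9.01 μC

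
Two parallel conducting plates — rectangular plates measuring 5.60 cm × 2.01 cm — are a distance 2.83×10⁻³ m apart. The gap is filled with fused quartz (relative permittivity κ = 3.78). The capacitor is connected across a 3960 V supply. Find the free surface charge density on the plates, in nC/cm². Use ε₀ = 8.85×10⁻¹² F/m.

A = 5.60 × 2.01 cm² = 1.13×10⁻³ m².
C = κε₀A/d = 3.78 × 8.85×10⁻¹² × 1.13×10⁻³ / 2.83×10⁻³ = 1.33×10⁻¹¹ F.
σ = Q/A = CV/A = 1.33×10⁻¹¹ × 3960 / 1.13×10⁻³ = 4.68×10⁻⁵ C/m².

σ ≈ 4.68 nC/cm²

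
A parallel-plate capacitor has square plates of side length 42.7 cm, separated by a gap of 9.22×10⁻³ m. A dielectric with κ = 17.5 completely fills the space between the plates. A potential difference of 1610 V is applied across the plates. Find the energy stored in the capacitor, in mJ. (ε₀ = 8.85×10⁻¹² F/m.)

A = (42.7 cm)² = 0.182 m².
C = κε₀A/d = 17.5 × 8.85×10⁻¹² × 0.182 / 9.22×10⁻³ = 3.06×10⁻⁹ F.
U = ½CV² = ½ × 3.06×10⁻⁹ × (1610)² = 3.97×10⁻³ J.

3.97 mJ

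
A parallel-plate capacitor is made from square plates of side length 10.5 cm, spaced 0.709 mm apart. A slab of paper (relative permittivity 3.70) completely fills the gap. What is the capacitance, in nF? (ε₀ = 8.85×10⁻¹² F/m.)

0.509 nF

A = (10.5 cm)² = 1.10×10⁻² m².
C = κε₀A/d = 3.70 × 8.85×10⁻¹² × 1.10×10⁻² / 7.09×10⁻⁴ = 5.09×10⁻¹⁰ F.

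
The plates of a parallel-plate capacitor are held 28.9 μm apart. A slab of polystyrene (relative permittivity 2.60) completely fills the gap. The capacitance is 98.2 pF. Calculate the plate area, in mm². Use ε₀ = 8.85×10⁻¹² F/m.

A = Cd/(κε₀) = 9.82×10⁻¹¹ × 2.89×10⁻⁵ / (2.60 × 8.85×10⁻¹²) = 1.23×10⁻⁴ m².

A ≈ 123 mm²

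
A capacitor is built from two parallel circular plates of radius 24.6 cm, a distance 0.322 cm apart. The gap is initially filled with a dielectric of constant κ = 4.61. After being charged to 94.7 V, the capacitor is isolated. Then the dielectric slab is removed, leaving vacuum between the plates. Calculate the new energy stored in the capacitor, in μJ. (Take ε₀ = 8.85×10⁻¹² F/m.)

U ≈ 49.8 μJ

A = π(24.6 cm)² = 0.190 m².
Initially C₁ = κε₀A/d = 4.61 × 8.85×10⁻¹² × 0.190 / 3.22×10⁻³ = 2.41×10⁻⁹ F.
U₁ = 1.08×10⁻⁵ J.
Isolated ⇒ Q is held fixed. C₂ = 0.217 C₁ and U = Q²/(2C), so U₂/U₁ = C₁/C₂ = 4.61.
U₂ = 4.61 × 1.08×10⁻⁵ = 4.98×10⁻⁵ J.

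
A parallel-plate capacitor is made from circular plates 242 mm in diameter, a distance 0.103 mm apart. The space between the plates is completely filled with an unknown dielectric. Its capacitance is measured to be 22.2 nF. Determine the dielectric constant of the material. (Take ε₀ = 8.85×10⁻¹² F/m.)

A = π(242/2 mm)² = 4.60×10⁻² m².
κ = Cd/(ε₀A) = 2.22×10⁻⁸ × 1.03×10⁻⁴ / (8.85×10⁻¹² × 4.60×10⁻²) = 5.62.

5.62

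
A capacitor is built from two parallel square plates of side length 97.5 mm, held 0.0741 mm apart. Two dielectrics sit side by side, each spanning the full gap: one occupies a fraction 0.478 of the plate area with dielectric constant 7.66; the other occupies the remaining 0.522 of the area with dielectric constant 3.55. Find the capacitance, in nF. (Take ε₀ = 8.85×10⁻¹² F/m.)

C ≈ 6.26 nF

A = (97.5 mm)² = 9.51×10⁻³ m².
Side-by-side slabs ⇒ two capacitors in parallel, each spanning the full gap.
C₁ = κ₁ε₀A₁/d = 7.66 × 8.85×10⁻¹² × 4.54×10⁻³ / 7.41×10⁻⁵ = 4.16×10⁻⁹ F.
C₂ = κ₂ε₀A₂/d = 3.55 × 8.85×10⁻¹² × 4.96×10⁻³ / 7.41×10⁻⁵ = 2.10×10⁻⁹ F.
C = C₁ + C₂ = 6.26×10⁻⁹ F.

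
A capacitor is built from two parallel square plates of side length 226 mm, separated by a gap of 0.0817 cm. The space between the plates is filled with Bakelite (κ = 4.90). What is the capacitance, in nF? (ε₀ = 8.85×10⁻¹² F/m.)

2.71 nF

A = (226 mm)² = 5.11×10⁻² m².
C = κε₀A/d = 4.90 × 8.85×10⁻¹² × 5.11×10⁻² / 8.17×10⁻⁴ = 2.71×10⁻⁹ F.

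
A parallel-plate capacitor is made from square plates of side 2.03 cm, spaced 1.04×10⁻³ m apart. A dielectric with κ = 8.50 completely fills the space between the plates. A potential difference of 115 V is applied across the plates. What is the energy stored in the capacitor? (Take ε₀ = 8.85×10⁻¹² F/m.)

197 nJ

A = (2.03 cm)² = 4.12×10⁻⁴ m².
C = κε₀A/d = 8.50 × 8.85×10⁻¹² × 4.12×10⁻⁴ / 1.04×10⁻³ = 2.98×10⁻¹¹ F.
U = ½CV² = ½ × 2.98×10⁻¹¹ × (115)² = 1.97×10⁻⁷ J.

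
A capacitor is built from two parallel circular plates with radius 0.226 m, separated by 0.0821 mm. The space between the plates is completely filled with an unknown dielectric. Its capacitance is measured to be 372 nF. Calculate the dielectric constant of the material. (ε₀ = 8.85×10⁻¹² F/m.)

κ ≈ 21.5

A = π(0.226 m)² = 0.160 m².
κ = Cd/(ε₀A) = 3.72×10⁻⁷ × 8.21×10⁻⁵ / (8.85×10⁻¹² × 0.160) = 21.5.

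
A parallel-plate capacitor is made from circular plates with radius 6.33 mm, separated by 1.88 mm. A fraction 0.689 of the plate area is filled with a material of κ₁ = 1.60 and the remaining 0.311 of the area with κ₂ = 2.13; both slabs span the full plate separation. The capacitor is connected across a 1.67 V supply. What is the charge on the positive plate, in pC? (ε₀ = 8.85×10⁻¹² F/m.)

A = π(6.33 mm)² = 1.26×10⁻⁴ m².
Side-by-side slabs ⇒ two capacitors in parallel, each spanning the full gap.
C₁ = κ₁ε₀A₁/d = 1.60 × 8.85×10⁻¹² × 8.67×10⁻⁵ / 1.88×10⁻³ = 6.53×10⁻¹³ F.
C₂ = κ₂ε₀A₂/d = 2.13 × 8.85×10⁻¹² × 3.91×10⁻⁵ / 1.88×10⁻³ = 3.93×10⁻¹³ F.
C = C₁ + C₂ = 1.05×10⁻¹² F.
Q = CV = 1.05×10⁻¹² × 1.67 = 1.75×10⁻¹² C.

1.75 pC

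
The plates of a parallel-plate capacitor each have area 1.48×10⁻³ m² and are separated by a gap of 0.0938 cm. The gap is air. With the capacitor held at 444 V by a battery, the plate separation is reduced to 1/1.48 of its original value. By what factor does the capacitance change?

C = ε₀A/d scales as 1/d, so C₂/C₁ = d₁/d₂ = 1.48.

1.48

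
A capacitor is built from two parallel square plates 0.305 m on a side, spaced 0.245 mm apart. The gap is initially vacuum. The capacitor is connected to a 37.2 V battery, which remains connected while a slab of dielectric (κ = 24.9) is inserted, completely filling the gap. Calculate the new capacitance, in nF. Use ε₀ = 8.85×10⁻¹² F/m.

A = (0.305 m)² = 9.30×10⁻² m².
Initially C₁ = ε₀A/d = 8.85×10⁻¹² × 9.30×10⁻² / 2.45×10⁻⁴ = 3.36×10⁻⁹ F.
C = κε₀A/d scales with κ, so C₂/C₁ = κ = 24.9.
C₂ = 24.9 × 3.36×10⁻⁹ = 8.37×10⁻⁸ F.

C ≈ 83.7 nF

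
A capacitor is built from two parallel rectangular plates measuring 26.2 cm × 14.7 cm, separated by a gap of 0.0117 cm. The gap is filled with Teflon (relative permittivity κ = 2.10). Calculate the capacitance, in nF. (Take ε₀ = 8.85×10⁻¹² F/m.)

C ≈ 6.12 nF

A = 26.2 × 14.7 cm² = 3.85×10⁻² m².
C = κε₀A/d = 2.10 × 8.85×10⁻¹² × 3.85×10⁻² / 1.17×10⁻⁴ = 6.12×10⁻⁹ F.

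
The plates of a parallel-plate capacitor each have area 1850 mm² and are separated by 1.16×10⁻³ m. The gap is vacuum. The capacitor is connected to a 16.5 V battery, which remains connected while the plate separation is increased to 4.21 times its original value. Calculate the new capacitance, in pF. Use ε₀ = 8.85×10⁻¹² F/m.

A = 1850 mm² = 1.85×10⁻³ m².
Initially C₁ = ε₀A/d = 8.85×10⁻¹² × 1.85×10⁻³ / 1.16×10⁻³ = 1.41×10⁻¹¹ F.
C = ε₀A/d scales as 1/d, so C₂/C₁ = d₁/d₂ = 1/4.21 = 0.238.
C₂ = 0.238 × 1.41×10⁻¹¹ = 3.35×10⁻¹² F.

3.35 pF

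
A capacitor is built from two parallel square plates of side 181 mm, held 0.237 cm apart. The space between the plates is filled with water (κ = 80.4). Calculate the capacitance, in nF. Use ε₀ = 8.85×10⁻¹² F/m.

A = (181 mm)² = 3.28×10⁻² m².
C = κε₀A/d = 80.4 × 8.85×10⁻¹² × 3.28×10⁻² / 2.37×10⁻³ = 9.84×10⁻⁹ F.

C ≈ 9.84 nF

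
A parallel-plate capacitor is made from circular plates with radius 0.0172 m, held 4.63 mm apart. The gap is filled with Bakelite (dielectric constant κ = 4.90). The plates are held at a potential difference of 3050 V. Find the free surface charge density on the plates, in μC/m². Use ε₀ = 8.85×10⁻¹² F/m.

A = π(0.0172 m)² = 9.29×10⁻⁴ m².
C = κε₀A/d = 4.90 × 8.85×10⁻¹² × 9.29×10⁻⁴ / 4.63×10⁻³ = 8.70×10⁻¹² F.
σ = Q/A = CV/A = 8.70×10⁻¹² × 3050 / 9.29×10⁻⁴ = 2.86×10⁻⁵ C/m².

28.6 μC/m²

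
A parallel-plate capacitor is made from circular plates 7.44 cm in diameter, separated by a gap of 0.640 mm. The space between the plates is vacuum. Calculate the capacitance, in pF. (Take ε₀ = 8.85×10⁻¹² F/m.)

A = π(7.44/2 cm)² = 4.35×10⁻³ m².
C = ε₀A/d = 8.85×10⁻¹² × 4.35×10⁻³ / 6.40×10⁻⁴ = 6.01×10⁻¹¹ F.

C ≈ 60.1 pF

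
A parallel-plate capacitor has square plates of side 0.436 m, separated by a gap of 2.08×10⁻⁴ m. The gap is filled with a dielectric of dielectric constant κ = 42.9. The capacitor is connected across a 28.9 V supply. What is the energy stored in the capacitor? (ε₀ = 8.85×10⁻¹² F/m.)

A = (0.436 m)² = 0.190 m².
C = κε₀A/d = 42.9 × 8.85×10⁻¹² × 0.190 / 2.08×10⁻⁴ = 3.47×10⁻⁷ F.
U = ½CV² = ½ × 3.47×10⁻⁷ × (28.9)² = 1.45×10⁻⁴ J.

145 μJ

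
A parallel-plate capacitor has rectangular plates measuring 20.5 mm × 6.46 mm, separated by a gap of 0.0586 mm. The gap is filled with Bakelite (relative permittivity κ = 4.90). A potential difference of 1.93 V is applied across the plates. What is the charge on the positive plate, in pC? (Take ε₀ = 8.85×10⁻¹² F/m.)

Q ≈ 189 pC

A = 20.5 × 6.46 mm² = 1.32×10⁻⁴ m².
C = κε₀A/d = 4.90 × 8.85×10⁻¹² × 1.32×10⁻⁴ / 5.86×10⁻⁵ = 9.80×10⁻¹¹ F.
Q = CV = 9.80×10⁻¹¹ × 1.93 = 1.89×10⁻¹⁰ C.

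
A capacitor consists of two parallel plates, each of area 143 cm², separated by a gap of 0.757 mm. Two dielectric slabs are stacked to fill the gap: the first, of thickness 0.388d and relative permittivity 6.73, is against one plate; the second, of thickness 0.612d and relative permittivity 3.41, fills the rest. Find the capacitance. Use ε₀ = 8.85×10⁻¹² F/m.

A = 143 cm² = 1.43×10⁻² m².
Stacked slabs ⇒ two capacitors in series, each with the full plate area.
C₁ = κ₁ε₀A/d₁ = 6.73 × 8.85×10⁻¹² × 1.43×10⁻² / 2.94×10⁻⁴ = 2.90×10⁻⁹ F.
C₂ = κ₂ε₀A/d₂ = 3.41 × 8.85×10⁻¹² × 1.43×10⁻² / 4.63×10⁻⁴ = 9.32×10⁻¹⁰ F.
C = (1/C₁ + 1/C₂)⁻¹ = 7.05×10⁻¹⁰ F.

C ≈ 0.705 nF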